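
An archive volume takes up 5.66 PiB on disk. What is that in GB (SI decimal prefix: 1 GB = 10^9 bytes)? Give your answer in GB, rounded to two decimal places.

6,372,593.47 GB

5.66 PiB = 5.66 × 2^50 bytes = 6,372,593,472,729,251.84 bytes
1 GB = 10^9 bytes = 1,000,000,000 bytes
6,372,593,472,729,251.84 / 1,000,000,000 = 6,372,593.47 GB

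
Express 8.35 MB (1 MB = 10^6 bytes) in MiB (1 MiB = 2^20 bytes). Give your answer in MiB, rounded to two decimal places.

8.35 MB = 8.35 × 10^6 bytes = 8,350,000 bytes
1 MiB = 2^20 bytes = 1,048,576 bytes
8,350,000 / 1,048,576 = 7.96 MiB

7.96 MiB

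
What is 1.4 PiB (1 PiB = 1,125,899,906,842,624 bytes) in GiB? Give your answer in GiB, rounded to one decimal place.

1.4 PiB × 1,125,899,906,842,624 bytes/PiB = 1,576,259,869,579,673.6 bytes
1 GiB = 1,073,741,824 bytes
1,576,259,869,579,673.6 / 1,073,741,824 = 1,468,006.4 GiB

1,468,006.4 GiB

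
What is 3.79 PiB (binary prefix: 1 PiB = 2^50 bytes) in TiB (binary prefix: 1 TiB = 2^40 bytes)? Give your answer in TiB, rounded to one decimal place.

3.79 PiB = 3.79 × 2^50 bytes = 4,267,160,646,933,544.96 bytes
1 TiB = 2^40 bytes = 1,099,511,627,776 bytes
4,267,160,646,933,544.96 / 1,099,511,627,776 = 3,881.0 TiB

3,881.0 TiB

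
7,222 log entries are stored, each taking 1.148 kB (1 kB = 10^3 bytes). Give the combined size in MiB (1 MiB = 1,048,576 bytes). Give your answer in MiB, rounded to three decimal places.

7.907 MiB

Total = 7,222 × 1.148 kB = 8290.856 kB
= 8290.856 × 1,000 bytes = 8,290,856 bytes
1 MiB = 1,048,576 bytes
8,290,856 / 1,048,576 = 7.907 MiB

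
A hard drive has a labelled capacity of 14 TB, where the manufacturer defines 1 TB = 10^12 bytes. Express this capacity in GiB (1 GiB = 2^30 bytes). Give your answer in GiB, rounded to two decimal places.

13,038.52 GiB

14 TB = 14 × 10^12 bytes = 14,000,000,000,000 bytes
1 GiB = 2^30 bytes = 1,073,741,824 bytes
14,000,000,000,000 / 1,073,741,824 = 13,038.52 GiB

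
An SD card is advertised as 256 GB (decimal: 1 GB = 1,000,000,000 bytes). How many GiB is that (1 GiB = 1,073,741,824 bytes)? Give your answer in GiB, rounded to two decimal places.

238.42 GiB

256 GB = 256 × 10^9 bytes = 256,000,000,000 bytes
1 GiB = 1,073,741,824 bytes
256,000,000,000 / 1,073,741,824 = 238.42 GiB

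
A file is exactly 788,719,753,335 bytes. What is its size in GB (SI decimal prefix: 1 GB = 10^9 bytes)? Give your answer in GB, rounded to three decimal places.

788.720 GB

788,719,753,335 bytes given.
1 GB = 1,000,000,000 bytes
788,719,753,335 / 1,000,000,000 = 788.720 GB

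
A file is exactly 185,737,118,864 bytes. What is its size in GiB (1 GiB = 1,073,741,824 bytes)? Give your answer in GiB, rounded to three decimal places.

172.981 GiB

185,737,118,864 bytes given.
1 GiB = 1,073,741,824 bytes
185,737,118,864 / 1,073,741,824 = 172.981 GiB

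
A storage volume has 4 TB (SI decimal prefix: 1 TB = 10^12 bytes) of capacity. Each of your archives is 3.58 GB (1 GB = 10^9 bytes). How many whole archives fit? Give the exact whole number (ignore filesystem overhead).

Capacity: 4 TB = 4,000,000,000,000 bytes
Per item: 3.58 GB = 3,580,000,000 bytes
⌊4,000,000,000,000 / 3,580,000,000⌋ = 1,117

1,117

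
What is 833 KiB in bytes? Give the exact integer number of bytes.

852,992 bytes

833 × 1,024 = 852,992 bytes  (1 KiB = 2^10 bytes)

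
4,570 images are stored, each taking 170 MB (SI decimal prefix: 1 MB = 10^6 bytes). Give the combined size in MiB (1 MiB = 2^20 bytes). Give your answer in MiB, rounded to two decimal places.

Total = 4,570 × 170 MB = 776,900 MB
= 776,900 × 1,000,000 bytes = 776,900,000,000 bytes
1 MiB = 1,048,576 bytes
776,900,000,000 / 1,048,576 = 740,909.58 MiB

740,909.58 MiB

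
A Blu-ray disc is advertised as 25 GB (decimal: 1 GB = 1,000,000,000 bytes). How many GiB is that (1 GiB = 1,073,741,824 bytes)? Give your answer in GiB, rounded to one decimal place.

23.3 GiB

25 GB × 1,000,000,000 bytes/GB = 25,000,000,000 bytes
1 GiB = 1,073,741,824 bytes
25,000,000,000 / 1,073,741,824 = 23.3 GiB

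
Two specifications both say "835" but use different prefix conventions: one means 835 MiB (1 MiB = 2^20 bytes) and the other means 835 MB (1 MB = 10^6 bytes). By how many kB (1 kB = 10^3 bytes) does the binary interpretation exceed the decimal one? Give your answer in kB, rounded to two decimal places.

835 MiB = 835 × 1,048,576 = 875,560,960 bytes
835 MB = 835 × 1,000,000 = 835,000,000 bytes
difference = 40,560,960 bytes
40,560,960 / 1,000 = 40,560.96 kB

40,560.96 kB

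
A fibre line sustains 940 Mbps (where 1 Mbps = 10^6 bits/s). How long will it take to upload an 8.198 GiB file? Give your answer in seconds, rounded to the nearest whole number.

75 seconds

8.198 GiB = 8,802,535,473.152 bytes = 70,420,283,785.216 bits
940 Mbps = 940,000,000 bits/s
time = 70,420,283,785.216 / 940,000,000 = 75 s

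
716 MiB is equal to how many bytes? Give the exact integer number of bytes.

750,780,416 bytes

716 × 1,048,576 = 750,780,416 bytes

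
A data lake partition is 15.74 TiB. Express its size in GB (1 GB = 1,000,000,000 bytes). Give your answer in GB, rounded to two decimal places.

15.74 TiB × 1,099,511,627,776 bytes/TiB = 17,306,313,021,194.24 bytes
1 GB = 10^9 bytes = 1,000,000,000 bytes
17,306,313,021,194.24 / 1,000,000,000 = 17,306.31 GB

17,306.31 GB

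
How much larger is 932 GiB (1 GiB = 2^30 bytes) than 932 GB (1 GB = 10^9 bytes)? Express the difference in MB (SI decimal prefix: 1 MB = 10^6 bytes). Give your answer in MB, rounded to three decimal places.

68,727.380 MB

932 GiB = 932 × 1,073,741,824 = 1,000,727,379,968 bytes
932 GB = 932 × 1,000,000,000 = 932,000,000,000 bytes
difference = 68,727,379,968 bytes
68,727,379,968 / 1,000,000 = 68,727.380 MB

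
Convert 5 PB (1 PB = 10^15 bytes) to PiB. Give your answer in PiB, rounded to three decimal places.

4.441 PiB

5 PB = 5 × 10^15 bytes = 5,000,000,000,000,000 bytes
1 PiB = 2^50 bytes = 1,125,899,906,842,624 bytes
5,000,000,000,000,000 / 1,125,899,906,842,624 = 4.441 PiB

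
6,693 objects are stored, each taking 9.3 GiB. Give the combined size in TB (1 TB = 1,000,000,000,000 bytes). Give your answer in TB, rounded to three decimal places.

66.835 TB

Total = 6,693 × 9.3 GiB = 62244.9 GiB
= 62244.9 × 1,073,741,824 bytes = 66,834,952,460,697.6 bytes
1 TB = 1,000,000,000,000 bytes
66,834,952,460,697.6 / 1,000,000,000,000 = 66.835 TB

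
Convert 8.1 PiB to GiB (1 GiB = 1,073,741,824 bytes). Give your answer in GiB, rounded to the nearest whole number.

8,493,466 GiB

8.1 PiB × 1,125,899,906,842,624 bytes/PiB = 9,119,789,245,425,254.4 bytes
1 GiB = 2^30 bytes = 1,073,741,824 bytes
9,119,789,245,425,254.4 / 1,073,741,824 = 8,493,466 GiB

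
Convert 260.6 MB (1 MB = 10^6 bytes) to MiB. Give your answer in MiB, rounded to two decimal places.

260.6 MB × 1,000,000 bytes/MB = 260,600,000 bytes
1 MiB = 2^20 bytes = 1,048,576 bytes
260,600,000 / 1,048,576 = 248.53 MiB

248.53 MiB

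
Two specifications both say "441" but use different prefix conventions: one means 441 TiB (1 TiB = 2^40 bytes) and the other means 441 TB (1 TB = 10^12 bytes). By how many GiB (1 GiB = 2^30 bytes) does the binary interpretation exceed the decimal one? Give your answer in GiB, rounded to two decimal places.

441 TiB = 441 × 1,099,511,627,776 = 484,884,627,849,216 bytes
441 TB = 441 × 1,000,000,000,000 = 441,000,000,000,000 bytes
difference = 43,884,627,849,216 bytes
43,884,627,849,216 / 1,073,741,824 = 40,870.74 GiB

40,870.74 GiB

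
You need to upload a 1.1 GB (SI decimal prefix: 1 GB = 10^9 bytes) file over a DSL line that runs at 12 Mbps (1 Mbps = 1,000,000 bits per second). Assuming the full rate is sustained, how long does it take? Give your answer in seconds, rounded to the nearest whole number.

733 seconds

1.1 GB = 1,100,000,000 bytes = 8,800,000,000 bits
12 Mbps = 12,000,000 bits/s
time = 8,800,000,000 / 12,000,000 = 733 s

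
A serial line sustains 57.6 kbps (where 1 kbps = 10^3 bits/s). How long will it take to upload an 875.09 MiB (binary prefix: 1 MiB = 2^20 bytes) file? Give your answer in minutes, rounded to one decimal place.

2,124.1 minutes

875.09 MiB = 917,598,371.84 bytes = 7,340,786,974.72 bits
57.6 kbps = 57,600 bits/s
time = 7,340,786,974.72 / 57,600 = 127,444.22 s
127,444.22 s / 60 = 2,124.1 minutes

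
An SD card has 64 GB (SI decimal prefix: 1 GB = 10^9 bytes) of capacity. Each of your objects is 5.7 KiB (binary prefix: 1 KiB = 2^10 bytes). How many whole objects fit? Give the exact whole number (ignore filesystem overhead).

Capacity: 64 GB = 64,000,000,000 bytes
Per item: 5.7 KiB = 5,836.8 bytes
⌊64,000,000,000 / 5,836.8⌋ = 10,964,912

10,964,912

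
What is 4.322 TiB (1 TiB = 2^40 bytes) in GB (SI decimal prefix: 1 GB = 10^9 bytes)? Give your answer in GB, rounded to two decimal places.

4,752.09 GB

4.322 TiB × 1,099,511,627,776 bytes/TiB = 4,752,089,255,247.872 bytes
1 GB = 1,000,000,000 bytes
4,752,089,255,247.872 / 1,000,000,000 = 4,752.09 GB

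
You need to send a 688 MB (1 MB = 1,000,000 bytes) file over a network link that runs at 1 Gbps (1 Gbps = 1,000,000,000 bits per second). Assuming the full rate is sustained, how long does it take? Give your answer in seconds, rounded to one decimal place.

5.5 seconds

688 MB = 688,000,000 bytes = 5,504,000,000 bits
1 Gbps = 1,000,000,000 bits/s
time = 5,504,000,000 / 1,000,000,000 = 5.5 s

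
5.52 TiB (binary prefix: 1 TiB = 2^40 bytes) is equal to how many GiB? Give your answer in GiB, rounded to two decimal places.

5.52 TiB × 1,099,511,627,776 bytes/TiB = 6,069,304,185,323.52 bytes
1 GiB = 1,073,741,824 bytes
6,069,304,185,323.52 / 1,073,741,824 = 5,652.48 GiB

5,652.48 GiB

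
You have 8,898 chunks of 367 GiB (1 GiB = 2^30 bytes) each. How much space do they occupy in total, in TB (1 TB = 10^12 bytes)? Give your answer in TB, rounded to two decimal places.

Total = 8,898 × 367 GiB = 3,265,566 GiB
= 3,265,566 × 1,073,741,824 bytes = 3,506,374,793,232,384 bytes
1 TB = 1,000,000,000,000 bytes
3,506,374,793,232,384 / 1,000,000,000,000 = 3,506.37 TB

3,506.37 TB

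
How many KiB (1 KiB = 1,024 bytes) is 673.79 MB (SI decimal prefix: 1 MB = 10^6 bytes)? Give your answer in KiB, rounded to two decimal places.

657,998.05 KiB

673.79 MB = 673.79 × 10^6 bytes = 673,790,000 bytes
1 KiB = 2^10 bytes = 1,024 bytes
673,790,000 / 1,024 = 657,998.05 KiB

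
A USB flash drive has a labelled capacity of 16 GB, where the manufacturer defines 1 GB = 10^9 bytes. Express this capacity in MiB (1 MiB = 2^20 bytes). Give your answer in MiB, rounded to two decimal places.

15,258.79 MiB

16 GB = 16 × 10^9 bytes = 16,000,000,000 bytes
1 MiB = 1,048,576 bytes
16,000,000,000 / 1,048,576 = 15,258.79 MiB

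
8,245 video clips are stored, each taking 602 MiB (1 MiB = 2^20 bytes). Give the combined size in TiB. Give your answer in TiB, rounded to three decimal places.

4.734 TiB

Total = 8,245 × 602 MiB = 4,963,490 MiB
= 4,963,490 × 1,048,576 bytes = 5,204,596,490,240 bytes
1 TiB = 1,099,511,627,776 bytes
5,204,596,490,240 / 1,099,511,627,776 = 4.734 TiB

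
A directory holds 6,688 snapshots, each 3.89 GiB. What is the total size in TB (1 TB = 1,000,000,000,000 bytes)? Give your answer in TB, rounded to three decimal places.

Total = 6,688 × 3.89 GiB = 26016.32 GiB
= 26016.32 × 1,073,741,824 bytes = 27,934,810,890,567.68 bytes
1 TB = 1,000,000,000,000 bytes
27,934,810,890,567.68 / 1,000,000,000,000 = 27.935 TB

27.935 TB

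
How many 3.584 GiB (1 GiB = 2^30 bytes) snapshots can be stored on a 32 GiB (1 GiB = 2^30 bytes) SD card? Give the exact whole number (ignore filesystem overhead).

8

Capacity: 32 GiB = 34,359,738,368 bytes
Per item: 3.584 GiB = 3,848,290,697.216 bytes
⌊34,359,738,368 / 3,848,290,697.216⌋ = 8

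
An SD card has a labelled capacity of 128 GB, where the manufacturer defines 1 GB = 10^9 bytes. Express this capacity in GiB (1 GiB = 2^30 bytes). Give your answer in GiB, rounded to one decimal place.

119.2 GiB

128 GB = 128 × 10^9 bytes = 128,000,000,000 bytes
1 GiB = 1,073,741,824 bytes
128,000,000,000 / 1,073,741,824 = 119.2 GiB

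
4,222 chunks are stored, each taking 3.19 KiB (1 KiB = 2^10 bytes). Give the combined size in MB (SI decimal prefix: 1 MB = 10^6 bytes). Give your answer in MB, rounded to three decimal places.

13.791 MB

Total = 4,222 × 3.19 KiB = 13468.18 KiB
= 13468.18 × 1,024 bytes = 13,791,416.32 bytes
1 MB = 1,000,000 bytes
13,791,416.32 / 1,000,000 = 13.791 MB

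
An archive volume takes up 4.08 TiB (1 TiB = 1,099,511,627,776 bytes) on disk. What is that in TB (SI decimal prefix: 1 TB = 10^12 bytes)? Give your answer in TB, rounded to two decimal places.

4.49 TB

4.08 TiB = 4.08 × 2^40 bytes = 4,486,007,441,326.08 bytes
1 TB = 10^12 bytes = 1,000,000,000,000 bytes
4,486,007,441,326.08 / 1,000,000,000,000 = 4.49 TB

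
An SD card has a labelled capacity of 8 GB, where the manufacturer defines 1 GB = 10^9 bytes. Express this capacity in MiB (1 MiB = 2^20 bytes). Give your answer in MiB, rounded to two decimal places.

8 GB × 1,000,000,000 bytes/GB = 8,000,000,000 bytes
1 MiB = 2^20 bytes = 1,048,576 bytes
8,000,000,000 / 1,048,576 = 7,629.39 MiB

7,629.39 MiB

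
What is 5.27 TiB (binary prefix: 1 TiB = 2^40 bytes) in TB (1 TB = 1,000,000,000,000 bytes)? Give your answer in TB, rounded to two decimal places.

5.27 TiB = 5.27 × 2^40 bytes = 5,794,426,278,379.52 bytes
1 TB = 10^12 bytes = 1,000,000,000,000 bytes
5,794,426,278,379.52 / 1,000,000,000,000 = 5.79 TB

5.79 TB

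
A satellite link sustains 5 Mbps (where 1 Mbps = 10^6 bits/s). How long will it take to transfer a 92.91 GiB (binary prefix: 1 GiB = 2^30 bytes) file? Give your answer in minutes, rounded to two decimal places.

92.91 GiB = 99,761,352,867.84 bytes = 798,090,822,942.72 bits
5 Mbps = 5,000,000 bits/s
time = 798,090,822,942.72 / 5,000,000 = 159,618.165 s
159,618.165 s / 60 = 2,660.30 minutes

2,660.30 minutes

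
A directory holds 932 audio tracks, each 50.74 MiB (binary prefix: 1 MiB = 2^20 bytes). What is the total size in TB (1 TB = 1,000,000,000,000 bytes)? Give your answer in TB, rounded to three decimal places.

0.050 TB

Total = 932 × 50.74 MiB = 47289.68 MiB
= 47289.68 × 1,048,576 bytes = 49,586,823,495.68 bytes
1 TB = 1,000,000,000,000 bytes
49,586,823,495.68 / 1,000,000,000,000 = 0.050 TB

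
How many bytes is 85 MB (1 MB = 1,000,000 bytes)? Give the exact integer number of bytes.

85,000,000 bytes

85 × 1,000,000 = 85,000,000 bytes  (1 MB = 10^6 bytes)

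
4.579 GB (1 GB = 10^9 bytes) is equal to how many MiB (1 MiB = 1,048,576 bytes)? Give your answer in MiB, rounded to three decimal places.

4,366.875 MiB

4.579 GB × 1,000,000,000 bytes/GB = 4,579,000,000 bytes
1 MiB = 1,048,576 bytes
4,579,000,000 / 1,048,576 = 4,366.875 MiB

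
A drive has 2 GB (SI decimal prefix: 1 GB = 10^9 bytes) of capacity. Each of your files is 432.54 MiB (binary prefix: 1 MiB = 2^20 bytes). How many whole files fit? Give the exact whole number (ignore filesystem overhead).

Capacity: 2 GB = 2,000,000,000 bytes
Per item: 432.54 MiB = 453,551,063.04 bytes
⌊2,000,000,000 / 453,551,063.04⌋ = 4

4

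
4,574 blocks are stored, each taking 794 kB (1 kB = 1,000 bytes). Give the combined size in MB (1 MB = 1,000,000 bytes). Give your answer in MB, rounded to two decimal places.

3,631.76 MB

Total = 4,574 × 794 kB = 3,631,756 kB
= 3,631,756 × 1,000 bytes = 3,631,756,000 bytes
1 MB = 1,000,000 bytes
3,631,756,000 / 1,000,000 = 3,631.76 MB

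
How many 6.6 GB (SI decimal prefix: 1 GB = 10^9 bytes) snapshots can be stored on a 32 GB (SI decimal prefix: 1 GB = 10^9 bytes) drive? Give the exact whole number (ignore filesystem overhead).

4

Capacity: 32 GB = 32,000,000,000 bytes
Per item: 6.6 GB = 6,600,000,000 bytes
⌊32,000,000,000 / 6,600,000,000⌋ = 4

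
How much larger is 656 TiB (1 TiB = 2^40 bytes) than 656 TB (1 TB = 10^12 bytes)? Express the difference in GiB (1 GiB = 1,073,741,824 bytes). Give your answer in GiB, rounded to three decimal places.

60,796.391 GiB

656 TiB = 656 × 1,099,511,627,776 = 721,279,627,821,056 bytes
656 TB = 656 × 1,000,000,000,000 = 656,000,000,000,000 bytes
difference = 65,279,627,821,056 bytes
65,279,627,821,056 / 1,073,741,824 = 60,796.391 GiB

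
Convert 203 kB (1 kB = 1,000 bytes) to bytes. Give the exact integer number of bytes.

203 × 1,000 = 203,000 bytes  (1 kB = 10^3 bytes)

203,000 bytes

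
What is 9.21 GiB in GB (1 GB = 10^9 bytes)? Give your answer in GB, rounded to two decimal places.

9.89 GB

9.21 GiB = 9.21 × 2^30 bytes = 9,889,162,199.04 bytes
1 GB = 1,000,000,000 bytes
9,889,162,199.04 / 1,000,000,000 = 9.89 GB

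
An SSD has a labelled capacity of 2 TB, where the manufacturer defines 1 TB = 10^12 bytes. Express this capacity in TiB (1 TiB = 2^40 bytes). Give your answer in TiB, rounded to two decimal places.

1.82 TiB

2 TB = 2 × 10^12 bytes = 2,000,000,000,000 bytes
1 TiB = 1,099,511,627,776 bytes
2,000,000,000,000 / 1,099,511,627,776 = 1.82 TiB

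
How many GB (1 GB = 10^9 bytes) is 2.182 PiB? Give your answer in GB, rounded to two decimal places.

2.182 PiB = 2.182 × 2^50 bytes = 2,456,713,596,730,605.568 bytes
1 GB = 10^9 bytes = 1,000,000,000 bytes
2,456,713,596,730,605.568 / 1,000,000,000 = 2,456,713.60 GB

2,456,713.60 GB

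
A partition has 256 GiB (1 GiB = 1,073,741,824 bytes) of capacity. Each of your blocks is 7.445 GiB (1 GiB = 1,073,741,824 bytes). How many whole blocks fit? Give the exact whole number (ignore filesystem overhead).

Capacity: 256 GiB = 274,877,906,944 bytes
Per item: 7.445 GiB = 7,994,007,879.68 bytes
⌊274,877,906,944 / 7,994,007,879.68⌋ = 34

34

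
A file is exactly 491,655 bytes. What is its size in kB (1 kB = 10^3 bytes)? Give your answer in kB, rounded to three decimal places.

491,655 bytes given.
1 kB = 1,000 bytes
491,655 / 1,000 = 491.655 kB

491.655 kB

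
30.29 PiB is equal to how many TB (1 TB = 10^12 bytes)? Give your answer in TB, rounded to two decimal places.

30.29 PiB = 30.29 × 2^50 bytes = 34,103,508,178,263,080.96 bytes
1 TB = 10^12 bytes = 1,000,000,000,000 bytes
34,103,508,178,263,080.96 / 1,000,000,000,000 = 34,103.51 TB

34,103.51 TB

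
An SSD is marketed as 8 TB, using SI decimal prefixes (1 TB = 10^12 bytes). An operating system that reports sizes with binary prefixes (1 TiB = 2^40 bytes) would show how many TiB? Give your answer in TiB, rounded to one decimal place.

7.3 TiB

8 TB × 1,000,000,000,000 bytes/TB = 8,000,000,000,000 bytes
1 TiB = 1,099,511,627,776 bytes
8,000,000,000,000 / 1,099,511,627,776 = 7.3 TiB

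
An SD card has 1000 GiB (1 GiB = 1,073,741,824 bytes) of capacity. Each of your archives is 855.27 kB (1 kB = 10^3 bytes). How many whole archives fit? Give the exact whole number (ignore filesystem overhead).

Capacity: 1000 GiB = 1,073,741,824,000 bytes
Per item: 855.27 kB = 855,270 bytes
⌊1,073,741,824,000 / 855,270⌋ = 1,255,441

1,255,441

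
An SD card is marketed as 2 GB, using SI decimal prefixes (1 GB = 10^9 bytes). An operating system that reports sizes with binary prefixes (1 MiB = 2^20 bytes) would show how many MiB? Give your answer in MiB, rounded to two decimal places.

2 GB = 2 × 10^9 bytes = 2,000,000,000 bytes
1 MiB = 1,048,576 bytes
2,000,000,000 / 1,048,576 = 1,907.35 MiB

1,907.35 MiB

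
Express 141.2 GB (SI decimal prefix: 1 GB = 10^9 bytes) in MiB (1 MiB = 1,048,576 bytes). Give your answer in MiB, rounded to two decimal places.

134,658.81 MiB

141.2 GB = 141.2 × 10^9 bytes = 141,200,000,000 bytes
1 MiB = 1,048,576 bytes
141,200,000,000 / 1,048,576 = 134,658.81 MiB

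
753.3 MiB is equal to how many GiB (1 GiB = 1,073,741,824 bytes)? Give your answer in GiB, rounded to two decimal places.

753.3 MiB = 753.3 × 2^20 bytes = 789,892,300.8 bytes
1 GiB = 1,073,741,824 bytes
789,892,300.8 / 1,073,741,824 = 0.74 GiB

0.74 GiB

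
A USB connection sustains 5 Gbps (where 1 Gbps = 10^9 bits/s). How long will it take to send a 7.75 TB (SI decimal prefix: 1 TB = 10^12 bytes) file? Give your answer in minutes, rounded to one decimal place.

7.75 TB = 7,750,000,000,000 bytes = 62,000,000,000,000 bits
5 Gbps = 5,000,000,000 bits/s
time = 62,000,000,000,000 / 5,000,000,000 = 12,400.00 s
12,400.00 s / 60 = 206.7 minutes

206.7 minutes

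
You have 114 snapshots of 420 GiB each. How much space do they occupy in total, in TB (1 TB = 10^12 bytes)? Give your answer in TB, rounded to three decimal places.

Total = 114 × 420 GiB = 47,880 GiB
= 47,880 × 1,073,741,824 bytes = 51,410,758,533,120 bytes
1 TB = 1,000,000,000,000 bytes
51,410,758,533,120 / 1,000,000,000,000 = 51.411 TB

51.411 TB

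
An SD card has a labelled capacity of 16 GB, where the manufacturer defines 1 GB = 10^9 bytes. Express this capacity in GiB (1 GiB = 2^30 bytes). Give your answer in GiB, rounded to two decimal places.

14.90 GiB

16 GB = 16 × 10^9 bytes = 16,000,000,000 bytes
1 GiB = 2^30 bytes = 1,073,741,824 bytes
16,000,000,000 / 1,073,741,824 = 14.90 GiB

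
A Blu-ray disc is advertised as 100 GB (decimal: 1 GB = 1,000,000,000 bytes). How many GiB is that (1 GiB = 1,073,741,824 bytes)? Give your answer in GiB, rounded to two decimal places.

100 GB = 100 × 10^9 bytes = 100,000,000,000 bytes
1 GiB = 2^30 bytes = 1,073,741,824 bytes
100,000,000,000 / 1,073,741,824 = 93.13 GiB

93.13 GiB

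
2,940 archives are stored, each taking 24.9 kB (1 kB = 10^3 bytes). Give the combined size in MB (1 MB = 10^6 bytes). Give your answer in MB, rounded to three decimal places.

73.206 MB

Total = 2,940 × 24.9 kB = 73,206 kB
= 73,206 × 1,000 bytes = 73,206,000 bytes
1 MB = 1,000,000 bytes
73,206,000 / 1,000,000 = 73.206 MB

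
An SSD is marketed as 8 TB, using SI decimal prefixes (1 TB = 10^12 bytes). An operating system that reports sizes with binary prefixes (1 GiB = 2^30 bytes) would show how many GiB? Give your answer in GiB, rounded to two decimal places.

8 TB = 8 × 10^12 bytes = 8,000,000,000,000 bytes
1 GiB = 1,073,741,824 bytes
8,000,000,000,000 / 1,073,741,824 = 7,450.58 GiB

7,450.58 GiB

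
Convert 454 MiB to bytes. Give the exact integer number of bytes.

454 × 1,048,576 = 476,053,504 bytes  (1 MiB = 2^20 bytes)

476,053,504 bytes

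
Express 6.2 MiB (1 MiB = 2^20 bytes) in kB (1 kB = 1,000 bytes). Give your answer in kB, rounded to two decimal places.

6,501.17 kB

6.2 MiB = 6.2 × 2^20 bytes = 6,501,171.2 bytes
1 kB = 1,000 bytes
6,501,171.2 / 1,000 = 6,501.17 kB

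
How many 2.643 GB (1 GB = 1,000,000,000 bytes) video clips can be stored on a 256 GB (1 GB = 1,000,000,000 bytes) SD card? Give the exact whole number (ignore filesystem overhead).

Capacity: 256 GB = 256,000,000,000 bytes
Per item: 2.643 GB = 2,643,000,000 bytes
⌊256,000,000,000 / 2,643,000,000⌋ = 96

96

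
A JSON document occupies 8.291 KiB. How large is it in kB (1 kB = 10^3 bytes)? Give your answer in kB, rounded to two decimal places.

8.49 kB

8.291 KiB = 8.291 × 2^10 bytes = 8,489.984 bytes
1 kB = 10^3 bytes = 1,000 bytes
8,489.984 / 1,000 = 8.49 kB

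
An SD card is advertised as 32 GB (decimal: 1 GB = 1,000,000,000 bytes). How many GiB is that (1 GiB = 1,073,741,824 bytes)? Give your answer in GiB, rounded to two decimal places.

29.80 GiB

32 GB = 32 × 10^9 bytes = 32,000,000,000 bytes
1 GiB = 1,073,741,824 bytes
32,000,000,000 / 1,073,741,824 = 29.80 GiB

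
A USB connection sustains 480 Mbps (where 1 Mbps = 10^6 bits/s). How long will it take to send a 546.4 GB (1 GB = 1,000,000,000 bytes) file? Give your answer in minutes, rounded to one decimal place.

546.4 GB = 546,400,000,000 bytes = 4,371,200,000,000 bits
480 Mbps = 480,000,000 bits/s
time = 4,371,200,000,000 / 480,000,000 = 9,106.67 s
9,106.67 s / 60 = 151.8 minutes

151.8 minutes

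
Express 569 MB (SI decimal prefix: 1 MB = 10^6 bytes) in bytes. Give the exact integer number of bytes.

569 × 1,000,000 = 569,000,000 bytes  (1 MB = 10^6 bytes)

569,000,000 bytes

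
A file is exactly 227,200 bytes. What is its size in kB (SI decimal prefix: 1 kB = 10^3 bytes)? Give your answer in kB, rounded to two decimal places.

227.20 kB

227,200 bytes given.
1 kB = 1,000 bytes
227,200 / 1,000 = 227.20 kB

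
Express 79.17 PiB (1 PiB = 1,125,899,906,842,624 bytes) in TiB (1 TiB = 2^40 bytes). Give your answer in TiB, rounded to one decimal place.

81,070.1 TiB

79.17 PiB = 79.17 × 2^50 bytes = 89,137,495,624,730,542.08 bytes
1 TiB = 2^40 bytes = 1,099,511,627,776 bytes
89,137,495,624,730,542.08 / 1,099,511,627,776 = 81,070.1 TiB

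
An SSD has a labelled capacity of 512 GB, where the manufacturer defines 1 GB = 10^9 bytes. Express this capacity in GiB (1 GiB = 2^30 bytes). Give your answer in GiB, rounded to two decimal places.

512 GB = 512 × 10^9 bytes = 512,000,000,000 bytes
1 GiB = 2^30 bytes = 1,073,741,824 bytes
512,000,000,000 / 1,073,741,824 = 476.84 GiB

476.84 GiB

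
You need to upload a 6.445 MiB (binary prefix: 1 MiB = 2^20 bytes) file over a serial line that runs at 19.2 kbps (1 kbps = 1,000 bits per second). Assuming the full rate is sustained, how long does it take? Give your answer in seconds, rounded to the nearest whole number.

2,816 seconds

6.445 MiB = 6,758,072.32 bytes = 54,064,578.56 bits
19.2 kbps = 19,200 bits/s
time = 54,064,578.56 / 19,200 = 2,816 s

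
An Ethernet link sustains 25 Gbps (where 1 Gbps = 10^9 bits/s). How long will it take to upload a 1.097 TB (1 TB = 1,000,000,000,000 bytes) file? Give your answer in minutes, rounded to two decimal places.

1.097 TB = 1,097,000,000,000 bytes = 8,776,000,000,000 bits
25 Gbps = 25,000,000,000 bits/s
time = 8,776,000,000,000 / 25,000,000,000 = 351.040 s
351.040 s / 60 = 5.85 minutes

5.85 minutes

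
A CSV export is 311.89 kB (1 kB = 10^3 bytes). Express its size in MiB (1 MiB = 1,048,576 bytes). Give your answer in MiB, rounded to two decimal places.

311.89 kB = 311.89 × 10^3 bytes = 311,890 bytes
1 MiB = 2^20 bytes = 1,048,576 bytes
311,890 / 1,048,576 = 0.30 MiB

0.30 MiB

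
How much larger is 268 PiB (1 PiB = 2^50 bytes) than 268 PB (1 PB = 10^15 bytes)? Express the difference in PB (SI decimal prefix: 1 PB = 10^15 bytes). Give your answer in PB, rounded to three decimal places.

268 PiB = 268 × 1,125,899,906,842,624 = 301,741,175,033,823,232 bytes
268 PB = 268 × 1,000,000,000,000,000 = 268,000,000,000,000,000 bytes
difference = 33,741,175,033,823,232 bytes
33,741,175,033,823,232 / 1,000,000,000,000,000 = 33.741 PB

33.741 PB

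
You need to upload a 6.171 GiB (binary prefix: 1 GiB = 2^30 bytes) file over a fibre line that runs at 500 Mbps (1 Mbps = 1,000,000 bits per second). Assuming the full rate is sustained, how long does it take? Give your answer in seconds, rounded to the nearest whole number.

106 seconds

6.171 GiB = 6,626,060,795.904 bytes = 53,008,486,367.232 bits
500 Mbps = 500,000,000 bits/s
time = 53,008,486,367.232 / 500,000,000 = 106 s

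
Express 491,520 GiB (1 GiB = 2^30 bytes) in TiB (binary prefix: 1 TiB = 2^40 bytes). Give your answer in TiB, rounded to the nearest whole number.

491,520 GiB = 491,520 × 2^30 bytes = 527,765,581,332,480 bytes
1 TiB = 2^40 bytes = 1,099,511,627,776 bytes
527,765,581,332,480 / 1,099,511,627,776 = 480 TiB

480 TiB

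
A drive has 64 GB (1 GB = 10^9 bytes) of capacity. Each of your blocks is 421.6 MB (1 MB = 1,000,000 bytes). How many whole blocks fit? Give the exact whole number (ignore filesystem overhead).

Capacity: 64 GB = 64,000,000,000 bytes
Per item: 421.6 MB = 421,600,000 bytes
⌊64,000,000,000 / 421,600,000⌋ = 151

151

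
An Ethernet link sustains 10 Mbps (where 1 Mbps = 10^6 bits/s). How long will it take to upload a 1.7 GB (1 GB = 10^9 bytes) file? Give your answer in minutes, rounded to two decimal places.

1.7 GB = 1,700,000,000 bytes = 13,600,000,000 bits
10 Mbps = 10,000,000 bits/s
time = 13,600,000,000 / 10,000,000 = 1,360.000 s
1,360.000 s / 60 = 22.67 minutes

22.67 minutes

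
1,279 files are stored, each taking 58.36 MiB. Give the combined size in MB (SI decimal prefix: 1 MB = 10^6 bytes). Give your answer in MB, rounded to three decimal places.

Total = 1,279 × 58.36 MiB = 74642.44 MiB
= 74642.44 × 1,048,576 bytes = 78,268,271,165.44 bytes
1 MB = 1,000,000 bytes
78,268,271,165.44 / 1,000,000 = 78,268.271 MB

78,268.271 MB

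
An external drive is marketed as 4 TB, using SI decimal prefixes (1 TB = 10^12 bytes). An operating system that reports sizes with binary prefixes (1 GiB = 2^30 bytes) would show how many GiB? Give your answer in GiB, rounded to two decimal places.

3,725.29 GiB

4 TB × 1,000,000,000,000 bytes/TB = 4,000,000,000,000 bytes
1 GiB = 2^30 bytes = 1,073,741,824 bytes
4,000,000,000,000 / 1,073,741,824 = 3,725.29 GiB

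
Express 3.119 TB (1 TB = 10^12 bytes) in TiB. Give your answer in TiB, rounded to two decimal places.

3.119 TB = 3.119 × 10^12 bytes = 3,119,000,000,000 bytes
1 TiB = 2^40 bytes = 1,099,511,627,776 bytes
3,119,000,000,000 / 1,099,511,627,776 = 2.84 TiB

2.84 TiB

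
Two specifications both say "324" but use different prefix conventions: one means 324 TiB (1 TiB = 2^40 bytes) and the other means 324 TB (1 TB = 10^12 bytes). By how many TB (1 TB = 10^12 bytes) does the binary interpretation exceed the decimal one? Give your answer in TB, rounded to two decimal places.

324 TiB = 324 × 1,099,511,627,776 = 356,241,767,399,424 bytes
324 TB = 324 × 1,000,000,000,000 = 324,000,000,000,000 bytes
difference = 32,241,767,399,424 bytes
32,241,767,399,424 / 1,000,000,000,000 = 32.24 TB

32.24 TB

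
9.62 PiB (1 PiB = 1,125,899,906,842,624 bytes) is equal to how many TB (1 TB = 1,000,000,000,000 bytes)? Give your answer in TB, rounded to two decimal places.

10,831.16 TB

9.62 PiB × 1,125,899,906,842,624 bytes/PiB = 10,831,157,103,826,042.88 bytes
1 TB = 10^12 bytes = 1,000,000,000,000 bytes
10,831,157,103,826,042.88 / 1,000,000,000,000 = 10,831.16 TB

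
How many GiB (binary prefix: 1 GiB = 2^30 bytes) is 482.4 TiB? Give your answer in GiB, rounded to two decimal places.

482.4 TiB × 1,099,511,627,776 bytes/TiB = 530,404,409,239,142.4 bytes
1 GiB = 1,073,741,824 bytes
530,404,409,239,142.4 / 1,073,741,824 = 493,977.60 GiB

493,977.60 GiB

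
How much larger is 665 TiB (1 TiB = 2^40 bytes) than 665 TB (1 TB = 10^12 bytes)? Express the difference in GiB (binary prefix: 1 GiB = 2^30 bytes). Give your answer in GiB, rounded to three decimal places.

665 TiB = 665 × 1,099,511,627,776 = 731,175,232,471,040 bytes
665 TB = 665 × 1,000,000,000,000 = 665,000,000,000,000 bytes
difference = 66,175,232,471,040 bytes
66,175,232,471,040 / 1,073,741,824 = 61,630.488 GiB

61,630.488 GiB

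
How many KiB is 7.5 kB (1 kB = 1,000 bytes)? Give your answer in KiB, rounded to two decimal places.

7.5 kB = 7.5 × 10^3 bytes = 7,500 bytes
1 KiB = 2^10 bytes = 1,024 bytes
7,500 / 1,024 = 7.32 KiB

7.32 KiB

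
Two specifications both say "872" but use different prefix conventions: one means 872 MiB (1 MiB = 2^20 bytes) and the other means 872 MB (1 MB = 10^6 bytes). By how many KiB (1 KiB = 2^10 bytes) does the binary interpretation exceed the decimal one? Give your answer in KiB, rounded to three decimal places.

41,365.500 KiB

872 MiB = 872 × 1,048,576 = 914,358,272 bytes
872 MB = 872 × 1,000,000 = 872,000,000 bytes
difference = 42,358,272 bytes
42,358,272 / 1,024 = 41,365.500 KiB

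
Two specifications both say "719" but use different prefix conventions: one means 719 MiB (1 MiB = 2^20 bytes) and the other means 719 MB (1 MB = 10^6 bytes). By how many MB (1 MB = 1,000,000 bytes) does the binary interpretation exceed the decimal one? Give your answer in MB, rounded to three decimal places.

719 MiB = 719 × 1,048,576 = 753,926,144 bytes
719 MB = 719 × 1,000,000 = 719,000,000 bytes
difference = 34,926,144 bytes
34,926,144 / 1,000,000 = 34.926 MB

34.926 MB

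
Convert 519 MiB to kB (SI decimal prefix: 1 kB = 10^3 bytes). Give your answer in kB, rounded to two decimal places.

519 MiB = 519 × 2^20 bytes = 544,210,944 bytes
1 kB = 10^3 bytes = 1,000 bytes
544,210,944 / 1,000 = 544,210.94 kB

544,210.94 kB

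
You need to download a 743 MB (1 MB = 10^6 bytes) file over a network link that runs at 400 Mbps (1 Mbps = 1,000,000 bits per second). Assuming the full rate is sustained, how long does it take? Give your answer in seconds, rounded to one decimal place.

14.9 seconds

743 MB = 743,000,000 bytes = 5,944,000,000 bits
400 Mbps = 400,000,000 bits/s
time = 5,944,000,000 / 400,000,000 = 14.9 s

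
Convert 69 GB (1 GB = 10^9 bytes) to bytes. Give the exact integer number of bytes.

69 × 1,000,000,000 = 69,000,000,000 bytes  (1 GB = 10^9 bytes)

69,000,000,000 bytes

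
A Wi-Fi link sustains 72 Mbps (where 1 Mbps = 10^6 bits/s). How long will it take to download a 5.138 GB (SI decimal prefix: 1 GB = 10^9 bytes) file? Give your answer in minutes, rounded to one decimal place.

5.138 GB = 5,138,000,000 bytes = 41,104,000,000 bits
72 Mbps = 72,000,000 bits/s
time = 41,104,000,000 / 72,000,000 = 570.89 s
570.89 s / 60 = 9.5 minutes

9.5 minutes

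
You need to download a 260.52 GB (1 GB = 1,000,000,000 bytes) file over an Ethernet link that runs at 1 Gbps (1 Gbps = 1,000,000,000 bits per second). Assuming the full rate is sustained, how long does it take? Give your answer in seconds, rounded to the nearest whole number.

2,084 seconds

260.52 GB = 260,520,000,000 bytes = 2,084,160,000,000 bits
1 Gbps = 1,000,000,000 bits/s
time = 2,084,160,000,000 / 1,000,000,000 = 2,084 s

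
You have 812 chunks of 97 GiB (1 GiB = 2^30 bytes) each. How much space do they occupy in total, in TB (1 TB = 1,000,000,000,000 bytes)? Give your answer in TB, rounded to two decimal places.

84.57 TB

Total = 812 × 97 GiB = 78,764 GiB
= 78,764 × 1,073,741,824 bytes = 84,572,201,025,536 bytes
1 TB = 1,000,000,000,000 bytes
84,572,201,025,536 / 1,000,000,000,000 = 84.57 TB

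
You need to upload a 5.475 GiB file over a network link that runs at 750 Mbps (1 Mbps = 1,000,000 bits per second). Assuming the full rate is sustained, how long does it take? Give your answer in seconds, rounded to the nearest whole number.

5.475 GiB = 5,878,736,486.4 bytes = 47,029,891,891.2 bits
750 Mbps = 750,000,000 bits/s
time = 47,029,891,891.2 / 750,000,000 = 63 s

63 seconds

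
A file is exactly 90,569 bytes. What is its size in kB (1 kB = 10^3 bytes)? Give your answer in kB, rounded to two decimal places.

90,569 bytes given.
1 kB = 1,000 bytes
90,569 / 1,000 = 90.57 kB

90.57 kB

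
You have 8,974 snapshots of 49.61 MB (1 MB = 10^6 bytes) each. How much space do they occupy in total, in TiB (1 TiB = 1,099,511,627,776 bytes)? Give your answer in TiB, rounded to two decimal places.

Total = 8,974 × 49.61 MB = 445200.14 MB
= 445200.14 × 1,000,000 bytes = 445,200,140,000 bytes
1 TiB = 1,099,511,627,776 bytes
445,200,140,000 / 1,099,511,627,776 = 0.40 TiB

0.40 TiB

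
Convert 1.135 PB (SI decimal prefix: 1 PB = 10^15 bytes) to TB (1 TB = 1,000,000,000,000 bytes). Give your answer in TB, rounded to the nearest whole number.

1.135 PB × 1,000,000,000,000,000 bytes/PB = 1,135,000,000,000,000 bytes
1 TB = 1,000,000,000,000 bytes
1,135,000,000,000,000 / 1,000,000,000,000 = 1,135 TB

1,135 TB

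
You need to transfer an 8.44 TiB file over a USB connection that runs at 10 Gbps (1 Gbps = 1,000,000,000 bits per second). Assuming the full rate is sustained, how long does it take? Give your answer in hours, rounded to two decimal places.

8.44 TiB = 9,279,878,138,429.44 bytes = 74,239,025,107,435.52 bits
10 Gbps = 10,000,000,000 bits/s
time = 74,239,025,107,435.52 / 10,000,000,000 = 7,423.9025 s
7,423.9025 s / 3600 = 2.06 hours

2.06 hours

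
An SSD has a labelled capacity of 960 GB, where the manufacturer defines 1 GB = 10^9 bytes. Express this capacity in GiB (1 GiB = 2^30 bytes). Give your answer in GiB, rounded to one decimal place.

960 GB = 960 × 10^9 bytes = 960,000,000,000 bytes
1 GiB = 1,073,741,824 bytes
960,000,000,000 / 1,073,741,824 = 894.1 GiB

894.1 GiB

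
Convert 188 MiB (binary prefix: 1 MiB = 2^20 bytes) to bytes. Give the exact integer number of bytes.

188 × 1,048,576 = 197,132,288 bytes  (1 MiB = 2^20 bytes)

197,132,288 bytes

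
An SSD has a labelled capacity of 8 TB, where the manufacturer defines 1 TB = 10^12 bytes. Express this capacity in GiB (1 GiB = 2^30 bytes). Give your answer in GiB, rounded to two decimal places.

7,450.58 GiB

8 TB = 8 × 10^12 bytes = 8,000,000,000,000 bytes
1 GiB = 2^30 bytes = 1,073,741,824 bytes
8,000,000,000,000 / 1,073,741,824 = 7,450.58 GiB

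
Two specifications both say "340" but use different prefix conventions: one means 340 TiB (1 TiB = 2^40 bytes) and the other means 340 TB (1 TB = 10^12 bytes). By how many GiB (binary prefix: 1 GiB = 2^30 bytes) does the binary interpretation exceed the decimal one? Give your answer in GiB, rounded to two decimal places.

31,510.32 GiB

340 TiB = 340 × 1,099,511,627,776 = 373,833,953,443,840 bytes
340 TB = 340 × 1,000,000,000,000 = 340,000,000,000,000 bytes
difference = 33,833,953,443,840 bytes
33,833,953,443,840 / 1,073,741,824 = 31,510.32 GiB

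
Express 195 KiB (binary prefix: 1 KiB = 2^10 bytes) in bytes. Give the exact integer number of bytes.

195 × 1,024 = 199,680 bytes  (1 KiB = 2^10 bytes)

199,680 bytes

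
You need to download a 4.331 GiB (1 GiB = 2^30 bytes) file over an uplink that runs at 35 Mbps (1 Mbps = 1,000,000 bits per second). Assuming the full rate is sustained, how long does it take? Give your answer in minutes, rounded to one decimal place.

17.7 minutes

4.331 GiB = 4,650,375,839.744 bytes = 37,203,006,717.952 bits
35 Mbps = 35,000,000 bits/s
time = 37,203,006,717.952 / 35,000,000 = 1,062.94 s
1,062.94 s / 60 = 17.7 minutes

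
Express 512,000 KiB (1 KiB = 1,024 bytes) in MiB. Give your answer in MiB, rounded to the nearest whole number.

512,000 KiB × 1,024 bytes/KiB = 524,288,000 bytes
1 MiB = 2^20 bytes = 1,048,576 bytes
524,288,000 / 1,048,576 = 500 MiB

500 MiB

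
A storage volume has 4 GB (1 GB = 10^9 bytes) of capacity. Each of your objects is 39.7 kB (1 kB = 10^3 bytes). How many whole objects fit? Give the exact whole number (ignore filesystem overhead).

Capacity: 4 GB = 4,000,000,000 bytes
Per item: 39.7 kB = 39,700 bytes
⌊4,000,000,000 / 39,700⌋ = 100,755

100,755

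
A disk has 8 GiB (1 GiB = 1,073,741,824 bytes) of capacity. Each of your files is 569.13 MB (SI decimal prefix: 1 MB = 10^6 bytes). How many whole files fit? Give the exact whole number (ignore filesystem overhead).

Capacity: 8 GiB = 8,589,934,592 bytes
Per item: 569.13 MB = 569,130,000 bytes
⌊8,589,934,592 / 569,130,000⌋ = 15

15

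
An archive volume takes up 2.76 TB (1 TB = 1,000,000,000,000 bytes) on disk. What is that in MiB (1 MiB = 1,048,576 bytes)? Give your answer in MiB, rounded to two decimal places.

2,632,141.11 MiB

2.76 TB = 2.76 × 10^12 bytes = 2,760,000,000,000 bytes
1 MiB = 2^20 bytes = 1,048,576 bytes
2,760,000,000,000 / 1,048,576 = 2,632,141.11 MiB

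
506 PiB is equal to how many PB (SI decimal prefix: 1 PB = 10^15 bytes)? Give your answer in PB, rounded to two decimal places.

569.71 PB

506 PiB = 506 × 2^50 bytes = 569,705,352,862,367,744 bytes
1 PB = 1,000,000,000,000,000 bytes
569,705,352,862,367,744 / 1,000,000,000,000,000 = 569.71 PB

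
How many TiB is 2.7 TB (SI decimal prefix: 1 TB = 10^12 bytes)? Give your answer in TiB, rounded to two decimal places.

2.7 TB × 1,000,000,000,000 bytes/TB = 2,700,000,000,000 bytes
1 TiB = 1,099,511,627,776 bytes
2,700,000,000,000 / 1,099,511,627,776 = 2.46 TiB

2.46 TiB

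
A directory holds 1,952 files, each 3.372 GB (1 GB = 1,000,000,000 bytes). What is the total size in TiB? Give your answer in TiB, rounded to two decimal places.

Total = 1,952 × 3.372 GB = 6582.144 GB
= 6582.144 × 1,000,000,000 bytes = 6,582,144,000,000 bytes
1 TiB = 1,099,511,627,776 bytes
6,582,144,000,000 / 1,099,511,627,776 = 5.99 TiB

5.99 TiB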